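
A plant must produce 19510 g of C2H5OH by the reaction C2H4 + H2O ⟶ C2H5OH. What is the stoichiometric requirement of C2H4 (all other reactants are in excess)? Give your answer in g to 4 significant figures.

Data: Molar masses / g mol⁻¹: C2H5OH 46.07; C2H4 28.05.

n(C2H5OH) = 19510 / 46.07 = 423.5 mol
n(C2H4) = (1/1) × 423.5 = 423.5 mol
mass = 423.5 × 28.05 = 11880 g

11880 g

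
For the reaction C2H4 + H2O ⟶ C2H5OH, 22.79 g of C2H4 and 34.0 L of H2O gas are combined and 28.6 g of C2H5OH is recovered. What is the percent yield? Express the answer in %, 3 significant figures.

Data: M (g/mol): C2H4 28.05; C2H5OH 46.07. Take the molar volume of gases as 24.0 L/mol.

n(C2H4) = 22.79 / 28.05 = 0.8125 mol
n(H2O) = 34.00 / 24.0 = 1.417 mol
n/ν for C2H4 = 0.8125/1 = 0.8125
n/ν for H2O = 1.417/1 = 1.417
Smallest n/ν is C2H4 → limiting reagent.
theoretical n(C2H5OH) = (1/1) × 0.8125 = 0.8125 mol → 37.43 g
% yield = 28.6 / 37.43 × 100 = 76.41 %

76.4 %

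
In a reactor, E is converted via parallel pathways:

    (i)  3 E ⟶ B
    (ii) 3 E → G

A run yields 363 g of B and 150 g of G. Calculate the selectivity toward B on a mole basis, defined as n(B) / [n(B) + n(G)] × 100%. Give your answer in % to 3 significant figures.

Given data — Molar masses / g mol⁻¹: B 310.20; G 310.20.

n(B) = 363 / 310.20 = 1.170 mol
n(G) = 150 / 310.20 = 0.4836 mol
selectivity = 1.170/(1.170+0.4836) × 100 = 70.75 %

70.8 %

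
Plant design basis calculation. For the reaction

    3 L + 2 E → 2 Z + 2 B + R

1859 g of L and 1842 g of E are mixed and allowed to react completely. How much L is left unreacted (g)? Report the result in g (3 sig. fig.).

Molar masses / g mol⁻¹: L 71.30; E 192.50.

n(L) = 1859 / 71.30 = 26.07 mol
n(E) = 1842 / 192.50 = 9.569 mol
n/ν for L = 26.07/3 = 8.690
n/ν for E = 9.569/2 = 4.785
Smallest n/ν is E → limiting reagent.
L consumed = (3/2) × 9.569 = 14.35 mol
L remaining = 26.07 − 14.35 = 11.72 mol
mass = 11.72 × 71.30 = 835.6 g

836 g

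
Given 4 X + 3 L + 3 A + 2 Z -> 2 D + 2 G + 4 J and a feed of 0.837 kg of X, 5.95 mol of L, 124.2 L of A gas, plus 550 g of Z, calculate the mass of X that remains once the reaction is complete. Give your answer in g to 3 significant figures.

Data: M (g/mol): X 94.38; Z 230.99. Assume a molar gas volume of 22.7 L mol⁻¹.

388 g

n(X) = 0.8370×1000 / 94.38 = 8.868 mol
n(L) = 5.950 mol
n(A) = 124.2 / 22.7 = 5.471 mol
n(Z) = 550.0 / 230.99 = 2.381 mol
n/ν for X = 8.868/4 = 2.217
n/ν for L = 5.950/3 = 1.983
n/ν for A = 5.471/3 = 1.824
n/ν for Z = 2.381/2 = 1.191
Smallest n/ν is Z → limiting reagent.
X consumed = (4/2) × 2.381 = 4.762 mol
X remaining = 8.868 − 4.762 = 4.106 mol
mass = 4.106 × 94.38 = 387.5 g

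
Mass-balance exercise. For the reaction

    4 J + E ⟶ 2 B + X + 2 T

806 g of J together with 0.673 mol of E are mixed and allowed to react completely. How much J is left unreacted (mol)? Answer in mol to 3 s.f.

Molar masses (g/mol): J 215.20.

n(J) = 806.0 / 215.20 = 3.745 mol
n(E) = 0.6730 mol
n/ν for J = 3.745/4 = 0.9363
n/ν for E = 0.6730/1 = 0.6730
Smallest n/ν is E → limiting reagent.
J consumed = (4/1) × 0.6730 = 2.692 mol
J remaining = 3.745 − 2.692 = 1.053 mol

1.05 mol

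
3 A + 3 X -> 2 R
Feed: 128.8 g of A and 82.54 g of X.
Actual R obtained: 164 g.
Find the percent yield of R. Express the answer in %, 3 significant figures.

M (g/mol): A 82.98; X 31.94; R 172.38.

n(A) = 128.8 / 82.98 = 1.552 mol
n(X) = 82.54 / 31.94 = 2.584 mol
n/ν for A = 1.552/3 = 0.5173
n/ν for X = 2.584/3 = 0.8613
Smallest n/ν is A → limiting reagent.
theoretical n(R) = (2/3) × 1.552 = 1.035 mol → 178.4 g
% yield = 164 / 178.4 × 100 = 91.93 %

91.9 %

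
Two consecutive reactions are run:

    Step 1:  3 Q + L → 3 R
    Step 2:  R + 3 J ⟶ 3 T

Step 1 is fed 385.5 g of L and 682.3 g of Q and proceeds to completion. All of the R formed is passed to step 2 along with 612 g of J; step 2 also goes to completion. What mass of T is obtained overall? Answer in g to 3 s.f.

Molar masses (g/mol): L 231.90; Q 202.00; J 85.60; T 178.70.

Step 1:
n(L) = 385.5 / 231.90 = 1.662 mol
n(Q) = 682.3 / 202.00 = 3.378 mol
n/ν → L: 1.662, Q: 1.126; Q is limiting.
n(R) produced = (3/3) × 3.378 = 3.378 mol
Step 2:
n(R) available = 3.378 mol
n(J) = 612.0 / 85.60 = 7.150 mol
n/ν → R: 3.378, J: 2.383; J is limiting.
n(T) = (3/3) × 7.150 = 7.150 mol
mass = 7.150 × 178.70 = 1278 g

1280 g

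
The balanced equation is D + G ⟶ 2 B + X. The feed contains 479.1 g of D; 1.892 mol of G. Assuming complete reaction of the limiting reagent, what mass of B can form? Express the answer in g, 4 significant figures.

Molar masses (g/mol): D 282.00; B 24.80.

n(D) = 479.1 / 282.00 = 1.699 mol
n(G) = 1.892 mol
n/ν for D = 1.699/1 = 1.699
n/ν for G = 1.892/1 = 1.892
Smallest n/ν is D → limiting reagent.
n(B) = (2/1) × 1.699 = 3.398 mol
mass = 3.398 × 24.80 = 84.27 g

84.27 g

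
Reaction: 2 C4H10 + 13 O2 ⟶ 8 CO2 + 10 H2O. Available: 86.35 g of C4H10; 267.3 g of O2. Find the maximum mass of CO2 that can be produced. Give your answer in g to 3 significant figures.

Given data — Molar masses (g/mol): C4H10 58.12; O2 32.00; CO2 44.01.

n(C4H10) = 86.35 / 58.12 = 1.486 mol
n(O2) = 267.3 / 32.00 = 8.353 mol
n/ν for C4H10 = 1.486/2 = 0.7430
n/ν for O2 = 8.353/13 = 0.6425
Smallest n/ν is O2 → limiting reagent.
n(CO2) = (8/13) × 8.353 = 5.140 mol
mass = 5.140 × 44.01 = 226.2 g

226 g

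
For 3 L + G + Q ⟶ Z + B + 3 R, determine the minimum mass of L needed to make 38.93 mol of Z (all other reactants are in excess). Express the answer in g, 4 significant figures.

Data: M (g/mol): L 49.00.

n(Z) = 38.93 mol
n(L) = (3/1) × 38.93 = 116.8 mol
mass = 116.8 × 49.00 = 5723 g

5723 g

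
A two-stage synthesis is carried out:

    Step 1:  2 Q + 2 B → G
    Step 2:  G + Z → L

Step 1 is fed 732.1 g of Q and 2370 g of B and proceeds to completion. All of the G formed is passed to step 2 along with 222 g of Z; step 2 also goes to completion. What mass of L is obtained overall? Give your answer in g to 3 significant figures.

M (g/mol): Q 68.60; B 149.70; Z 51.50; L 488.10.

Step 1:
n(Q) = 732.1 / 68.60 = 10.67 mol
n(B) = 2370 / 149.70 = 15.83 mol
n/ν → Q: 5.335, B: 7.915; Q is limiting.
n(G) produced = (1/2) × 10.67 = 5.335 mol
Step 2:
n(G) available = 5.335 mol
n(Z) = 222.0 / 51.50 = 4.311 mol
n/ν → G: 5.335, Z: 4.311; Z is limiting.
n(L) = (1/1) × 4.311 = 4.311 mol
mass = 4.311 × 488.10 = 2104 g

2100 g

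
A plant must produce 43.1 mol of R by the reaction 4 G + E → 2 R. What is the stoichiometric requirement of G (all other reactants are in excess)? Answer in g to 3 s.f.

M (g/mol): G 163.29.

14100 g

n(R) = 43.10 mol
n(G) = (4/2) × 43.10 = 86.20 mol
mass = 86.20 × 163.29 = 14080 g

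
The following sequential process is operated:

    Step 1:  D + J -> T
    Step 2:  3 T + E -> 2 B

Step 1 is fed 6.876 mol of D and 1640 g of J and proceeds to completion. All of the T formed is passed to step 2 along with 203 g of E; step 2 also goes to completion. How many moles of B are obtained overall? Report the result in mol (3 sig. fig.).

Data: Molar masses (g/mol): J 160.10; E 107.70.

Step 1:
n(D) = 6.876 mol
n(J) = 1640 / 160.10 = 10.24 mol
n/ν for D = 6.876/1 = 6.876
n/ν for J = 10.24/1 = 10.24
Smallest n/ν is D → limiting reagent.
n(T) produced = (1/1) × 6.876 = 6.876 mol
Step 2:
n(T) available = 6.876 mol
n(E) = 203.0 / 107.70 = 1.885 mol
n/ν for T = 6.876/3 = 2.292
n/ν for E = 1.885/1 = 1.885
Smallest n/ν is E → limiting reagent.
n(B) = (2/1) × 1.885 = 3.770 mol

3.77 mol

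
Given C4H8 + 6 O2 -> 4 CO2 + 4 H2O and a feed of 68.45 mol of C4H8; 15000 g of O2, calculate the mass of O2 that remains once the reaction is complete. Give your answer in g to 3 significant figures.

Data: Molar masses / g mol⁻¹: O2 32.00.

1860 g

n(C4H8) = 68.45 mol
n(O2) = 15000 / 32.00 = 468.8 mol
n/ν → C4H8: 68.45, O2: 78.13; C4H8 is limiting.
O2 consumed = (6/1) × 68.45 = 410.7 mol
O2 remaining = 468.8 − 410.7 = 58.10 mol
mass = 58.10 × 32.00 = 1859 g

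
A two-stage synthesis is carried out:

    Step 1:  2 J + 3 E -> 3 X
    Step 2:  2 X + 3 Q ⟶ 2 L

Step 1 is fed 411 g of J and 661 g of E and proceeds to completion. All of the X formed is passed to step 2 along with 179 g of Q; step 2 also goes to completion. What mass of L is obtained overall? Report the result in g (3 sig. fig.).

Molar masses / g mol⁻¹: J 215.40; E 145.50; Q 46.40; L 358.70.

Step 1:
n(J) = 411.0 / 215.40 = 1.908 mol
n(E) = 661.0 / 145.50 = 4.543 mol
n/ν → J: 0.9540, E: 1.514; J is limiting.
n(X) produced = (3/2) × 1.908 = 2.862 mol
Step 2:
n(X) available = 2.862 mol
n(Q) = 179.0 / 46.40 = 3.858 mol
n/ν → X: 1.431, Q: 1.286; Q is limiting.
n(L) = (2/3) × 3.858 = 2.572 mol
mass = 2.572 × 358.70 = 922.6 g

923 g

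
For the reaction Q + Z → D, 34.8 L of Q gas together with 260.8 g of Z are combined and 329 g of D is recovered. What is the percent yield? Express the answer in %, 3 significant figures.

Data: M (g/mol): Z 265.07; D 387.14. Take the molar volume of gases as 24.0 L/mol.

n(Q) = 34.80 / 24.0 = 1.450 mol
n(Z) = 260.8 / 265.07 = 0.9839 mol
n/ν for Q = 1.450/1 = 1.450
n/ν for Z = 0.9839/1 = 0.9839
Smallest n/ν is Z → limiting reagent.
theoretical n(D) = (1/1) × 0.9839 = 0.9839 mol → 380.9 g
% yield = 329 / 380.9 × 100 = 86.37 %

86.4 %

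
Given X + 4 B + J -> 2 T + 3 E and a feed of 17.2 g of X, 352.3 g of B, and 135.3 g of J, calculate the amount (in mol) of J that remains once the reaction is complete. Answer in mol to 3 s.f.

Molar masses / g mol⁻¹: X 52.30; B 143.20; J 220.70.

0.284 mol

n(X) = 17.20 / 52.30 = 0.3289 mol
n(B) = 352.3 / 143.20 = 2.460 mol
n(J) = 135.3 / 220.70 = 0.6130 mol
n/ν → X: 0.3289, B: 0.6150, J: 0.6130; X is limiting.
J consumed = (1/1) × 0.3289 = 0.3289 mol
J remaining = 0.6130 − 0.3289 = 0.2841 mol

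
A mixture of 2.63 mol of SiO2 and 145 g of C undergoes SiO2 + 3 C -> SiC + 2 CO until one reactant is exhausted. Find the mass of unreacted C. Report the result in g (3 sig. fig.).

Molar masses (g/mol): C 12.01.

50.2 g

n(SiO2) = 2.630 mol
n(C) = 145.0 / 12.01 = 12.07 mol
n/ν for SiO2 = 2.630/1 = 2.630
n/ν for C = 12.07/3 = 4.023
Smallest n/ν is SiO2 → limiting reagent.
C consumed = (3/1) × 2.630 = 7.890 mol
C remaining = 12.07 − 7.890 = 4.180 mol
mass = 4.180 × 12.01 = 50.20 g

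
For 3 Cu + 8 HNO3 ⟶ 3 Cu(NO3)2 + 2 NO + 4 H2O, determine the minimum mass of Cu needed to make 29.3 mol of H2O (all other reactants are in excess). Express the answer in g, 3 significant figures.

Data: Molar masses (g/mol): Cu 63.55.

n(H2O) = 29.30 mol
n(Cu) = (3/4) × 29.30 = 21.98 mol
mass = 21.98 × 63.55 = 1397 g

1400 g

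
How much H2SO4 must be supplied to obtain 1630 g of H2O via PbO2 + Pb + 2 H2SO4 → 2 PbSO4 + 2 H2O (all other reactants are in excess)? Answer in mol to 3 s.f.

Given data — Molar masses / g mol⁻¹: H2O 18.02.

90.5 mol

n(H2O) = 1630 / 18.02 = 90.46 mol
n(H2SO4) = (2/2) × 90.46 = 90.46 mol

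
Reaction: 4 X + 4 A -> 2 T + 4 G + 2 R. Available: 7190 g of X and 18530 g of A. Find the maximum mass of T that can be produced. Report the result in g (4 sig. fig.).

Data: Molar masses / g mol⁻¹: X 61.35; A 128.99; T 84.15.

4931 g

n(X) = 7190 / 61.35 = 117.2 mol
n(A) = 18530 / 128.99 = 143.7 mol
n/ν for X = 117.2/4 = 29.30
n/ν for A = 143.7/4 = 35.93
Smallest n/ν is X → limiting reagent.
n(T) = (2/4) × 117.2 = 58.60 mol
mass = 58.60 × 84.15 = 4931 g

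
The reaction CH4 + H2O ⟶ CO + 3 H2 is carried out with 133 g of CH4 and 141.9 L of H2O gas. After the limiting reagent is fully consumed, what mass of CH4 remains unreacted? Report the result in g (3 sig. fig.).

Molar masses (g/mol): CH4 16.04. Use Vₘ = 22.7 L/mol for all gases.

32.7 g

n(CH4) = 133.0 / 16.04 = 8.292 mol
n(H2O) = 141.9 / 22.7 = 6.251 mol
n/ν for CH4 = 8.292/1 = 8.292
n/ν for H2O = 6.251/1 = 6.251
Smallest n/ν is H2O → limiting reagent.
CH4 consumed = (1/1) × 6.251 = 6.251 mol
CH4 remaining = 8.292 − 6.251 = 2.041 mol
mass = 2.041 × 16.04 = 32.74 g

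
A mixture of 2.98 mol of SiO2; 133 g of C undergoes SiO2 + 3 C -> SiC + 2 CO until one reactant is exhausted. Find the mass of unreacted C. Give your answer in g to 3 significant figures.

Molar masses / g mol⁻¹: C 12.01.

n(SiO2) = 2.980 mol
n(C) = 133.0 / 12.01 = 11.07 mol
n/ν → SiO2: 2.980, C: 3.690; SiO2 is limiting.
C consumed = (3/1) × 2.980 = 8.940 mol
C remaining = 11.07 − 8.940 = 2.130 mol
mass = 2.130 × 12.01 = 25.58 g

25.6 g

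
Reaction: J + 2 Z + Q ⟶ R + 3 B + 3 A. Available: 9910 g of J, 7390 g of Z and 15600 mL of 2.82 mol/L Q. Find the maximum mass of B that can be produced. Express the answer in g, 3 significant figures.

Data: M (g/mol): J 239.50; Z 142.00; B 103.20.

8060 g

n(J) = 9910 / 239.50 = 41.38 mol
n(Z) = 7390 / 142.00 = 52.04 mol
n(Q) = 2.82 × 15600/1000 = 43.99 mol
n/ν for J = 41.38/1 = 41.38
n/ν for Z = 52.04/2 = 26.02
n/ν for Q = 43.99/1 = 43.99
Smallest n/ν is Z → limiting reagent.
n(B) = (3/2) × 52.04 = 78.06 mol
mass = 78.06 × 103.20 = 8056 g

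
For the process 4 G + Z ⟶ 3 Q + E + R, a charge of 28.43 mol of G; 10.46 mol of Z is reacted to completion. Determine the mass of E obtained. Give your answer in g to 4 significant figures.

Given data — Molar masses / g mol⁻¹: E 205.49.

n(G) = 28.43 mol
n(Z) = 10.46 mol
n/ν for G = 28.43/4 = 7.108
n/ν for Z = 10.46/1 = 10.46
Smallest n/ν is G → limiting reagent.
n(E) = (1/4) × 28.43 = 7.108 mol
mass = 7.108 × 205.49 = 1461 g

1461 g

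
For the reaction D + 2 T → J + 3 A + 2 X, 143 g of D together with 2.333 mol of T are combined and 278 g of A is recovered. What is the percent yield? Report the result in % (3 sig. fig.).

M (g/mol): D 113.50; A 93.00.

n(D) = 143.0 / 113.50 = 1.260 mol
n(T) = 2.333 mol
n/ν for D = 1.260/1 = 1.260
n/ν for T = 2.333/2 = 1.167
Smallest n/ν is T → limiting reagent.
theoretical n(A) = (3/2) × 2.333 = 3.500 mol → 325.5 g
% yield = 278 / 325.5 × 100 = 85.41 %

85.4 %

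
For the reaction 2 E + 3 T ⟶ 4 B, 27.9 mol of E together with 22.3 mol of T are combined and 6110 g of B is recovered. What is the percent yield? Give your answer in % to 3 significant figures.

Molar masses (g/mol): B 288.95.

71.1 %

n(E) = 27.90 mol
n(T) = 22.30 mol
n/ν → E: 13.95, T: 7.433; T is limiting.
theoretical n(B) = (4/3) × 22.30 = 29.73 mol → 8590 g
% yield = 6110 / 8590 × 100 = 71.13 %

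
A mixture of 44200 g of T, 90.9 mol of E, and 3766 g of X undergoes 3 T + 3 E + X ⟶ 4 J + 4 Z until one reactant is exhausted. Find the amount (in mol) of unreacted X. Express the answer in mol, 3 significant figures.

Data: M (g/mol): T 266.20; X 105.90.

5.26 mol

n(T) = 44200 / 266.20 = 166.0 mol
n(E) = 90.90 mol
n(X) = 3766 / 105.90 = 35.56 mol
n/ν for T = 166.0/3 = 55.33
n/ν for E = 90.90/3 = 30.30
n/ν for X = 35.56/1 = 35.56
Smallest n/ν is E → limiting reagent.
X consumed = (1/3) × 90.90 = 30.30 mol
X remaining = 35.56 − 30.30 = 5.260 mol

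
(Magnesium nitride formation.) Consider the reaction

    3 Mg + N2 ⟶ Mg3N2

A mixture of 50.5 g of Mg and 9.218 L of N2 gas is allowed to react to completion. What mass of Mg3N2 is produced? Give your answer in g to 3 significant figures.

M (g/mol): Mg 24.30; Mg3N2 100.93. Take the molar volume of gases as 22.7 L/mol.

41.0 g

n(Mg) = 50.50 / 24.30 = 2.078 mol
n(N2) = 9.218 / 22.7 = 0.4061 mol
n/ν for Mg = 2.078/3 = 0.6927
n/ν for N2 = 0.4061/1 = 0.4061
Smallest n/ν is N2 → limiting reagent.
n(Mg3N2) = (1/1) × 0.4061 = 0.4061 mol
mass = 0.4061 × 100.93 = 40.99 g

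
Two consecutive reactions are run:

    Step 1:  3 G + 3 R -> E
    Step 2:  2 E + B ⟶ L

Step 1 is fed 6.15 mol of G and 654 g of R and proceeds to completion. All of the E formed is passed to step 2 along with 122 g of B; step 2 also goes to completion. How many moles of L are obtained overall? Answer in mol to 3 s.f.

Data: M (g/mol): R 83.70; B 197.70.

Step 1:
n(G) = 6.150 mol
n(R) = 654.0 / 83.70 = 7.814 mol
n/ν for G = 6.150/3 = 2.050
n/ν for R = 7.814/3 = 2.605
Smallest n/ν is G → limiting reagent.
n(E) produced = (1/3) × 6.150 = 2.050 mol
Step 2:
n(E) available = 2.050 mol
n(B) = 122.0 / 197.70 = 0.6171 mol
n/ν for E = 2.050/2 = 1.025
n/ν for B = 0.6171/1 = 0.6171
Smallest n/ν is B → limiting reagent.
n(L) = (1/1) × 0.6171 = 0.6171 mol

0.617 mol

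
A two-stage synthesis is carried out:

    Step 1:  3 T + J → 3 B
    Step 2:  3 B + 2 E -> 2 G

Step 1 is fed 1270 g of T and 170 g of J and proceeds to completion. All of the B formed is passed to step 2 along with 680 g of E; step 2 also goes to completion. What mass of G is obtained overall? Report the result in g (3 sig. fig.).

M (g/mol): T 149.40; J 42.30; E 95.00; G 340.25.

1930 g

Step 1:
n(T) = 1270 / 149.40 = 8.501 mol
n(J) = 170.0 / 42.30 = 4.019 mol
n/ν for T = 8.501/3 = 2.834
n/ν for J = 4.019/1 = 4.019
Smallest n/ν is T → limiting reagent.
n(B) produced = (3/3) × 8.501 = 8.501 mol
Step 2:
n(B) available = 8.501 mol
n(E) = 680.0 / 95.00 = 7.158 mol
n/ν for B = 8.501/3 = 2.834
n/ν for E = 7.158/2 = 3.579
Smallest n/ν is B → limiting reagent.
n(G) = (2/3) × 8.501 = 5.667 mol
mass = 5.667 × 340.25 = 1928 g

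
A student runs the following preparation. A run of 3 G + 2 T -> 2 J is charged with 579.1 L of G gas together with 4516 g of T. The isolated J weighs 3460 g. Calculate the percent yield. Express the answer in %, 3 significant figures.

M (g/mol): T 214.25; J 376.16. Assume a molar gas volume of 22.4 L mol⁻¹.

n(G) = 579.1 / 22.4 = 25.85 mol
n(T) = 4516 / 214.25 = 21.08 mol
n/ν for G = 25.85/3 = 8.617
n/ν for T = 21.08/2 = 10.54
Smallest n/ν is G → limiting reagent.
theoretical n(J) = (2/3) × 25.85 = 17.23 mol → 6481 g
% yield = 3460 / 6481 × 100 = 53.39 %

53.4 %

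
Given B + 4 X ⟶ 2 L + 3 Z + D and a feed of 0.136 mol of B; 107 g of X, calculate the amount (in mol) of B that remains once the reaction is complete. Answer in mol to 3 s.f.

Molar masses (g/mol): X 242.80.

0.0258 mol

n(B) = 0.1360 mol
n(X) = 107.0 / 242.80 = 0.4407 mol
n/ν for B = 0.1360/1 = 0.1360
n/ν for X = 0.4407/4 = 0.1102
Smallest n/ν is X → limiting reagent.
B consumed = (1/4) × 0.4407 = 0.1102 mol
B remaining = 0.1360 − 0.1102 = 0.02580 mol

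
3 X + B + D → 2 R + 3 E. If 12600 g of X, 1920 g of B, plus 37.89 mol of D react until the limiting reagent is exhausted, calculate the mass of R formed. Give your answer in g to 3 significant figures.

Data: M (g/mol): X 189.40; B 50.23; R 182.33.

n(X) = 12600 / 189.40 = 66.53 mol
n(B) = 1920 / 50.23 = 38.22 mol
n(D) = 37.89 mol
n/ν for X = 66.53/3 = 22.18
n/ν for B = 38.22/1 = 38.22
n/ν for D = 37.89/1 = 37.89
Smallest n/ν is X → limiting reagent.
n(R) = (2/3) × 66.53 = 44.35 mol
mass = 44.35 × 182.33 = 8086 g

8090 g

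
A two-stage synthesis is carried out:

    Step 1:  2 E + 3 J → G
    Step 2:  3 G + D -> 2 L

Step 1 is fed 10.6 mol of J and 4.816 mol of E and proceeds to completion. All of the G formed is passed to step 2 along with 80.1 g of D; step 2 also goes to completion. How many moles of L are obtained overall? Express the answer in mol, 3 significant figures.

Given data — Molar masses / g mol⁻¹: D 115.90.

Step 1:
n(J) = 10.60 mol
n(E) = 4.816 mol
n/ν for J = 10.60/3 = 3.533
n/ν for E = 4.816/2 = 2.408
Smallest n/ν is E → limiting reagent.
n(G) produced = (1/2) × 4.816 = 2.408 mol
Step 2:
n(G) available = 2.408 mol
n(D) = 80.10 / 115.90 = 0.6911 mol
n/ν for G = 2.408/3 = 0.8027
n/ν for D = 0.6911/1 = 0.6911
Smallest n/ν is D → limiting reagent.
n(L) = (2/1) × 0.6911 = 1.382 mol

1.38 mol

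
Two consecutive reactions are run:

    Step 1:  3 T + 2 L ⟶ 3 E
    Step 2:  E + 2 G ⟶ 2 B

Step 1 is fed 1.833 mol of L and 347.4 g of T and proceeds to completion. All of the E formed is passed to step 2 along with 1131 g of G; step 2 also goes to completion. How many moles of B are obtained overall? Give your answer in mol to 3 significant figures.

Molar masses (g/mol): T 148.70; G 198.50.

4.67 mol

Step 1:
n(L) = 1.833 mol
n(T) = 347.4 / 148.70 = 2.336 mol
n/ν for L = 1.833/2 = 0.9165
n/ν for T = 2.336/3 = 0.7787
Smallest n/ν is T → limiting reagent.
n(E) produced = (3/3) × 2.336 = 2.336 mol
Step 2:
n(E) available = 2.336 mol
n(G) = 1131 / 198.50 = 5.698 mol
n/ν for E = 2.336/1 = 2.336
n/ν for G = 5.698/2 = 2.849
Smallest n/ν is E → limiting reagent.
n(B) = (2/1) × 2.336 = 4.672 mol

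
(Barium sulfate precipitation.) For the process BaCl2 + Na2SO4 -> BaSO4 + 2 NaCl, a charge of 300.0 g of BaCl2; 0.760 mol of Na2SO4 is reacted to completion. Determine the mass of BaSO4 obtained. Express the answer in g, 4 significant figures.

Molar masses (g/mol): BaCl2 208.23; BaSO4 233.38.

177.4 g

n(BaCl2) = 300.0 / 208.23 = 1.441 mol
n(Na2SO4) = 0.7600 mol
n/ν for BaCl2 = 1.441/1 = 1.441
n/ν for Na2SO4 = 0.7600/1 = 0.7600
Smallest n/ν is Na2SO4 → limiting reagent.
n(BaSO4) = (1/1) × 0.7600 = 0.7600 mol
mass = 0.7600 × 233.38 = 177.4 g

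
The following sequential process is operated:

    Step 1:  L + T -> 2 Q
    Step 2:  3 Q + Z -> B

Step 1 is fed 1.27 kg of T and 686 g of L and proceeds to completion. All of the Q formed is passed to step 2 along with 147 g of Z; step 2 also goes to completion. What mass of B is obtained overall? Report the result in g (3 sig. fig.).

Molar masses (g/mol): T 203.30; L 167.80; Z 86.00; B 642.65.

Step 1:
n(T) = 1.270×1000 / 203.30 = 6.247 mol
n(L) = 686.0 / 167.80 = 4.088 mol
n/ν for T = 6.247/1 = 6.247
n/ν for L = 4.088/1 = 4.088
Smallest n/ν is L → limiting reagent.
n(Q) produced = (2/1) × 4.088 = 8.176 mol
Step 2:
n(Q) available = 8.176 mol
n(Z) = 147.0 / 86.00 = 1.709 mol
n/ν for Q = 8.176/3 = 2.725
n/ν for Z = 1.709/1 = 1.709
Smallest n/ν is Z → limiting reagent.
n(B) = (1/1) × 1.709 = 1.709 mol
mass = 1.709 × 642.65 = 1098 g

1100 g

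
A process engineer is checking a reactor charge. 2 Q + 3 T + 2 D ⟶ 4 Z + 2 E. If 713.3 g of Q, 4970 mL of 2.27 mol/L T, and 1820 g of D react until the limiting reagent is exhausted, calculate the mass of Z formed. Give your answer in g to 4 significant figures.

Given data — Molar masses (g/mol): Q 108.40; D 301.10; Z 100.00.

n(Q) = 713.3 / 108.40 = 6.580 mol
n(T) = 2.27 × 4970/1000 = 11.28 mol
n(D) = 1820 / 301.10 = 6.045 mol
n/ν for Q = 6.580/2 = 3.290
n/ν for T = 11.28/3 = 3.760
n/ν for D = 6.045/2 = 3.023
Smallest n/ν is D → limiting reagent.
n(Z) = (4/2) × 6.045 = 12.09 mol
mass = 12.09 × 100.00 = 1209 g

1209 g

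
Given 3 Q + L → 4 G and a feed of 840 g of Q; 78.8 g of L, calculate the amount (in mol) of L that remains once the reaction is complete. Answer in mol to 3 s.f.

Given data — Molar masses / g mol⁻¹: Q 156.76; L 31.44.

0.720 mol

n(Q) = 840.0 / 156.76 = 5.359 mol
n(L) = 78.80 / 31.44 = 2.506 mol
n/ν for Q = 5.359/3 = 1.786
n/ν for L = 2.506/1 = 2.506
Smallest n/ν is Q → limiting reagent.
L consumed = (1/3) × 5.359 = 1.786 mol
L remaining = 2.506 − 1.786 = 0.7200 mol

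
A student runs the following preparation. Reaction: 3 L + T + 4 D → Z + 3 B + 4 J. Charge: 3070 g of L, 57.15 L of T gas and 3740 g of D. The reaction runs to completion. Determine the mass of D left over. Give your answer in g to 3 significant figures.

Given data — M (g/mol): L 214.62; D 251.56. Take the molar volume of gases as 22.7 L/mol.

n(L) = 3070 / 214.62 = 14.30 mol
n(T) = 57.15 / 22.7 = 2.518 mol
n(D) = 3740 / 251.56 = 14.87 mol
n/ν → L: 4.767, T: 2.518, D: 3.718; T is limiting.
D consumed = (4/1) × 2.518 = 10.07 mol
D remaining = 14.87 − 10.07 = 4.800 mol
mass = 4.800 × 251.56 = 1207 g

1210 g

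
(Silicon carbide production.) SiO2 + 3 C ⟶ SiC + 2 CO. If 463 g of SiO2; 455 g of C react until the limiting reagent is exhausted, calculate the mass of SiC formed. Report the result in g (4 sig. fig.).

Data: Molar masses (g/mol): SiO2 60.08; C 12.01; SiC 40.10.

n(SiO2) = 463.0 / 60.08 = 7.706 mol
n(C) = 455.0 / 12.01 = 37.89 mol
n/ν → SiO2: 7.706, C: 12.63; SiO2 is limiting.
n(SiC) = (1/1) × 7.706 = 7.706 mol
mass = 7.706 × 40.10 = 309.0 g

309.0 g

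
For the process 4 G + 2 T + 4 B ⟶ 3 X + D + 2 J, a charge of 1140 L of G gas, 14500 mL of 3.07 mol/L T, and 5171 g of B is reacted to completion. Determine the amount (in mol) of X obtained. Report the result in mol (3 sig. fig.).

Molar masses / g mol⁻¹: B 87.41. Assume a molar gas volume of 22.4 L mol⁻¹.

38.2 mol

n(G) = 1140 / 22.4 = 50.89 mol
n(T) = 3.07 × 14500/1000 = 44.52 mol
n(B) = 5171 / 87.41 = 59.16 mol
n/ν for G = 50.89/4 = 12.72
n/ν for T = 44.52/2 = 22.26
n/ν for B = 59.16/4 = 14.79
Smallest n/ν is G → limiting reagent.
n(X) = (3/4) × 50.89 = 38.17 mol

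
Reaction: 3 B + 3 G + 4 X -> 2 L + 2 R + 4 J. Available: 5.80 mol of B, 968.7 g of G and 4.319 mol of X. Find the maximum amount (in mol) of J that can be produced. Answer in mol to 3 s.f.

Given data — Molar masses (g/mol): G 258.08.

n(B) = 5.800 mol
n(G) = 968.7 / 258.08 = 3.753 mol
n(X) = 4.319 mol
n/ν for B = 5.800/3 = 1.933
n/ν for G = 3.753/3 = 1.251
n/ν for X = 4.319/4 = 1.080
Smallest n/ν is X → limiting reagent.
n(J) = (4/4) × 4.319 = 4.319 mol

4.32 mol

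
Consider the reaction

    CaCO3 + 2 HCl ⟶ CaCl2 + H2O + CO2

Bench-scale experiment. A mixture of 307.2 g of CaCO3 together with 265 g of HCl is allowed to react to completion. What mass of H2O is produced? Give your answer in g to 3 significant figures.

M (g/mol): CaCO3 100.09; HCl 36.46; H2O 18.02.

n(CaCO3) = 307.2 / 100.09 = 3.069 mol
n(HCl) = 265.0 / 36.46 = 7.268 mol
n/ν → CaCO3: 3.069, HCl: 3.634; CaCO3 is limiting.
n(H2O) = (1/1) × 3.069 = 3.069 mol
mass = 3.069 × 18.02 = 55.30 g

55.3 g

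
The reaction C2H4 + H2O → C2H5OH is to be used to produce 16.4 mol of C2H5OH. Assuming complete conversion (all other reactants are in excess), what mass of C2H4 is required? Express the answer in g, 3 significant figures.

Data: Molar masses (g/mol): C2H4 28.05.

n(C2H5OH) = 16.40 mol
n(C2H4) = (1/1) × 16.40 = 16.40 mol
mass = 16.40 × 28.05 = 460.0 g

460 g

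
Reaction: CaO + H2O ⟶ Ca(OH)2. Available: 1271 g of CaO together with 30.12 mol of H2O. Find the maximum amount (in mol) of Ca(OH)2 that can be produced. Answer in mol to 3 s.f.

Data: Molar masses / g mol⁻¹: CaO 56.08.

n(CaO) = 1271 / 56.08 = 22.66 mol
n(H2O) = 30.12 mol
n/ν for CaO = 22.66/1 = 22.66
n/ν for H2O = 30.12/1 = 30.12
Smallest n/ν is CaO → limiting reagent.
n(Ca(OH)2) = (1/1) × 22.66 = 22.66 mol

22.7 mol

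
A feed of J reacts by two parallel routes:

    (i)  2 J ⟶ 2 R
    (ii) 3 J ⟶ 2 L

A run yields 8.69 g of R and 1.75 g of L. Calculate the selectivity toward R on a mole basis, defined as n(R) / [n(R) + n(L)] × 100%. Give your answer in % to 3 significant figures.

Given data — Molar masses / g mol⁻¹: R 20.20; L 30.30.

n(R) = 8.69 / 20.20 = 0.4302 mol
n(L) = 1.75 / 30.30 = 0.05776 mol
selectivity = 0.4302/(0.4302+0.05776) × 100 = 88.16 %

88.2 %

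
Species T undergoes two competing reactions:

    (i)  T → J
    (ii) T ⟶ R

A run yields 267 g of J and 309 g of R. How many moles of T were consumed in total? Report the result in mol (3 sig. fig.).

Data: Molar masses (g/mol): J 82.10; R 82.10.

7.02 mol

n(J) = 267 / 82.10 = 3.252 mol
n(R) = 309 / 82.10 = 3.764 mol
n(T) via (i) = (1/1)×3.252 = 3.252 mol
n(T) via (ii) = (1/1)×3.764 = 3.764 mol
total n(T) = 3.252 + 3.764 = 7.016 mol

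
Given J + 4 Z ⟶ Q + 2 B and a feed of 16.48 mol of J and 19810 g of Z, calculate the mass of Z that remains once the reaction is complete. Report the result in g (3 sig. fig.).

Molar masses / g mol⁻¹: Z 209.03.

6030 g

n(J) = 16.48 mol
n(Z) = 19810 / 209.03 = 94.77 mol
n/ν → J: 16.48, Z: 23.69; J is limiting.
Z consumed = (4/1) × 16.48 = 65.92 mol
Z remaining = 94.77 − 65.92 = 28.85 mol
mass = 28.85 × 209.03 = 6031 g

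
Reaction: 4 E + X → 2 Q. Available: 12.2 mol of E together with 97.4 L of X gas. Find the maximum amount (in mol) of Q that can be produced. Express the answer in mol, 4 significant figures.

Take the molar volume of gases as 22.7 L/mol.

n(E) = 12.20 mol
n(X) = 97.40 / 22.7 = 4.291 mol
n/ν for E = 12.20/4 = 3.050
n/ν for X = 4.291/1 = 4.291
Smallest n/ν is E → limiting reagent.
n(Q) = (2/4) × 12.20 = 6.100 mol

6.100 mol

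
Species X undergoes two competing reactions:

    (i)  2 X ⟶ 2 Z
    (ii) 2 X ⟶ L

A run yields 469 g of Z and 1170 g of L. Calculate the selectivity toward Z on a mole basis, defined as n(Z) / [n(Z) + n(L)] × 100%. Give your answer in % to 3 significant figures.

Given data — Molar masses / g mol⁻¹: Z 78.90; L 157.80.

44.5 %

n(Z) = 469 / 78.90 = 5.944 mol
n(L) = 1170 / 157.80 = 7.414 mol
selectivity = 5.944/(5.944+7.414) × 100 = 44.50 %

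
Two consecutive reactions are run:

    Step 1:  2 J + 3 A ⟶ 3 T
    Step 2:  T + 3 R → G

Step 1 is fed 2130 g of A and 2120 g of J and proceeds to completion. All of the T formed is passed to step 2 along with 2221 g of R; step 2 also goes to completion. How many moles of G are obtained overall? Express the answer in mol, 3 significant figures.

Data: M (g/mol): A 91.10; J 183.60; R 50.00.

14.8 mol

Step 1:
n(A) = 2130 / 91.10 = 23.38 mol
n(J) = 2120 / 183.60 = 11.55 mol
n/ν → A: 7.793, J: 5.775; J is limiting.
n(T) produced = (3/2) × 11.55 = 17.33 mol
Step 2:
n(T) available = 17.33 mol
n(R) = 2221 / 50.00 = 44.42 mol
n/ν → T: 17.33, R: 14.81; R is limiting.
n(G) = (1/3) × 44.42 = 14.81 mol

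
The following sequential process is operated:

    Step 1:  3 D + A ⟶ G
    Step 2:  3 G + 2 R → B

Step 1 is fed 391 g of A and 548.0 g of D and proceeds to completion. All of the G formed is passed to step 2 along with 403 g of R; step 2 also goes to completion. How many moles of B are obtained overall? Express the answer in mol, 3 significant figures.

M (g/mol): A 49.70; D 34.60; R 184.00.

Step 1:
n(A) = 391.0 / 49.70 = 7.867 mol
n(D) = 548.0 / 34.60 = 15.84 mol
n/ν for A = 7.867/1 = 7.867
n/ν for D = 15.84/3 = 5.280
Smallest n/ν is D → limiting reagent.
n(G) produced = (1/3) × 15.84 = 5.280 mol
Step 2:
n(G) available = 5.280 mol
n(R) = 403.0 / 184.00 = 2.190 mol
n/ν for G = 5.280/3 = 1.760
n/ν for R = 2.190/2 = 1.095
Smallest n/ν is R → limiting reagent.
n(B) = (1/2) × 2.190 = 1.095 mol

1.10 mol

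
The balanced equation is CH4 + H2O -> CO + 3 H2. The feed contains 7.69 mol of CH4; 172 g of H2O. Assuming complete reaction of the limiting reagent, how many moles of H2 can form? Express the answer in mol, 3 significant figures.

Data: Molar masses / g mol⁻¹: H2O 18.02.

23.1 mol

n(CH4) = 7.690 mol
n(H2O) = 172.0 / 18.02 = 9.545 mol
n/ν for CH4 = 7.690/1 = 7.690
n/ν for H2O = 9.545/1 = 9.545
Smallest n/ν is CH4 → limiting reagent.
n(H2) = (3/1) × 7.690 = 23.07 mol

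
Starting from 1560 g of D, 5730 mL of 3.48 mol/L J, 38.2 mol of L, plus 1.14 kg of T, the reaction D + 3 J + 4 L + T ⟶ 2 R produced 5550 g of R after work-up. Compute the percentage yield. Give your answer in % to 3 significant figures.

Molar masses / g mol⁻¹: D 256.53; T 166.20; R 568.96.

n(D) = 1560 / 256.53 = 6.081 mol
n(J) = 3.48 × 5730/1000 = 19.94 mol
n(L) = 38.20 mol
n(T) = 1.140×1000 / 166.20 = 6.859 mol
n/ν → D: 6.081, J: 6.647, L: 9.550, T: 6.859; D is limiting.
theoretical n(R) = (2/1) × 6.081 = 12.16 mol → 6919 g
% yield = 5550 / 6919 × 100 = 80.21 %

80.2 %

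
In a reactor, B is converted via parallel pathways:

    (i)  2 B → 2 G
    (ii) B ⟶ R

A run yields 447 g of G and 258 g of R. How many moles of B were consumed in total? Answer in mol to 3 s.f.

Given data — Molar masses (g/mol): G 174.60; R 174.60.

4.04 mol

n(G) = 447 / 174.60 = 2.560 mol
n(R) = 258 / 174.60 = 1.478 mol
n(B) via (i) = (2/2)×2.560 = 2.560 mol
n(B) via (ii) = (1/1)×1.478 = 1.478 mol
total n(B) = 2.560 + 1.478 = 4.038 mol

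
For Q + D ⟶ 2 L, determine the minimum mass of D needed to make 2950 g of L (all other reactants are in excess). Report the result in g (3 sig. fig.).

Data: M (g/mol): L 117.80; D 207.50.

2600 g

n(L) = 2950 / 117.80 = 25.04 mol
n(D) = (1/2) × 25.04 = 12.52 mol
mass = 12.52 × 207.50 = 2598 g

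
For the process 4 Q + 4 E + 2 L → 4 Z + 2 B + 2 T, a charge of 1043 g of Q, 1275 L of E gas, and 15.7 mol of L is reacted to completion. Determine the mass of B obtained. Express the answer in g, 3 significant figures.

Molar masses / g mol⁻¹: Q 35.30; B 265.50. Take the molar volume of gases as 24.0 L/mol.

3920 g

n(Q) = 1043 / 35.30 = 29.55 mol
n(E) = 1275 / 24.0 = 53.13 mol
n(L) = 15.70 mol
n/ν → Q: 7.388, E: 13.28, L: 7.850; Q is limiting.
n(B) = (2/4) × 29.55 = 14.78 mol
mass = 14.78 × 265.50 = 3924 g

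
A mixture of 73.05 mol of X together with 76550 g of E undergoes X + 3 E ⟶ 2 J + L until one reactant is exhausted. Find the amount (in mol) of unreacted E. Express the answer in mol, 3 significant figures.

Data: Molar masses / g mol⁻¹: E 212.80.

n(X) = 73.05 mol
n(E) = 76550 / 212.80 = 359.7 mol
n/ν → X: 73.05, E: 119.9; X is limiting.
E consumed = (3/1) × 73.05 = 219.2 mol
E remaining = 359.7 − 219.2 = 140.5 mol

141 mol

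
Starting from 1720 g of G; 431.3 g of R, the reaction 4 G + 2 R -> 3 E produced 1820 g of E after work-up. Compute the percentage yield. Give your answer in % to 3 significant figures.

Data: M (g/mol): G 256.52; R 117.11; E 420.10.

86.1 %

n(G) = 1720 / 256.52 = 6.705 mol
n(R) = 431.3 / 117.11 = 3.683 mol
n/ν for G = 6.705/4 = 1.676
n/ν for R = 3.683/2 = 1.842
Smallest n/ν is G → limiting reagent.
theoretical n(E) = (3/4) × 6.705 = 5.029 mol → 2113 g
% yield = 1820 / 2113 × 100 = 86.13 %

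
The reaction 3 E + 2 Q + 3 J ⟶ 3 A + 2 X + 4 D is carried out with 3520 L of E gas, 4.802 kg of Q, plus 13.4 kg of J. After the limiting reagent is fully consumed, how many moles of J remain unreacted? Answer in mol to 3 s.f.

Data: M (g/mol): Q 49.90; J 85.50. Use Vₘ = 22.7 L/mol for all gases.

n(E) = 3520 / 22.7 = 155.1 mol
n(Q) = 4.802×1000 / 49.90 = 96.23 mol
n(J) = 13.40×1000 / 85.50 = 156.7 mol
n/ν → E: 51.70, Q: 48.12, J: 52.23; Q is limiting.
J consumed = (3/2) × 96.23 = 144.3 mol
J remaining = 156.7 − 144.3 = 12.40 mol

12.4 mol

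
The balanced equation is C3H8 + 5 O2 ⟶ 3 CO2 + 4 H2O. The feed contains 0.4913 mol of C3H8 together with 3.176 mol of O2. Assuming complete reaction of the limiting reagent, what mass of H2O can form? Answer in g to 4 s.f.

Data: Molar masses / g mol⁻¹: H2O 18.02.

n(C3H8) = 0.4913 mol
n(O2) = 3.176 mol
n/ν for C3H8 = 0.4913/1 = 0.4913
n/ν for O2 = 3.176/5 = 0.6352
Smallest n/ν is C3H8 → limiting reagent.
n(H2O) = (4/1) × 0.4913 = 1.965 mol
mass = 1.965 × 18.02 = 35.41 g

35.41 g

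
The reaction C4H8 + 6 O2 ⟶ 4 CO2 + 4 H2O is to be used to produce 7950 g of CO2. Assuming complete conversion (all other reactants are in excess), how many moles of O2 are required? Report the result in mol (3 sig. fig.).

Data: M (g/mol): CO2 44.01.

n(CO2) = 7950 / 44.01 = 180.6 mol
n(O2) = (6/4) × 180.6 = 270.9 mol

271 mol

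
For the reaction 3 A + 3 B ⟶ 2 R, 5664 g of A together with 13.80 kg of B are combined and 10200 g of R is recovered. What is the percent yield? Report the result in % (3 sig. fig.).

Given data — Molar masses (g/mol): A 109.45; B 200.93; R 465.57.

63.5 %

n(A) = 5664 / 109.45 = 51.75 mol
n(B) = 13.80×1000 / 200.93 = 68.68 mol
n/ν → A: 17.25, B: 22.89; A is limiting.
theoretical n(R) = (2/3) × 51.75 = 34.50 mol → 16060 g
% yield = 10200 / 16060 × 100 = 63.51 %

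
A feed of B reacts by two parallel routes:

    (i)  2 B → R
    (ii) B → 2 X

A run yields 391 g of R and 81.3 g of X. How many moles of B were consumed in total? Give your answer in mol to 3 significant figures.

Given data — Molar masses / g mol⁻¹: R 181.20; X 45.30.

5.21 mol

n(R) = 391 / 181.20 = 2.158 mol
n(X) = 81.3 / 45.30 = 1.795 mol
n(B) via (i) = (2/1)×2.158 = 4.316 mol
n(B) via (ii) = (1/2)×1.795 = 0.8975 mol
total n(B) = 4.316 + 0.8975 = 5.214 mol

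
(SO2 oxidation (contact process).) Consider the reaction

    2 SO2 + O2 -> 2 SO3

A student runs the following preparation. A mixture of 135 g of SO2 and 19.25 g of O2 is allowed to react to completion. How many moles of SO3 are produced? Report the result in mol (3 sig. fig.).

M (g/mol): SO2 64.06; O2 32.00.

n(SO2) = 135.0 / 64.06 = 2.107 mol
n(O2) = 19.25 / 32.00 = 0.6016 mol
n/ν for SO2 = 2.107/2 = 1.054
n/ν for O2 = 0.6016/1 = 0.6016
Smallest n/ν is O2 → limiting reagent.
n(SO3) = (2/1) × 0.6016 = 1.203 mol

1.20 mol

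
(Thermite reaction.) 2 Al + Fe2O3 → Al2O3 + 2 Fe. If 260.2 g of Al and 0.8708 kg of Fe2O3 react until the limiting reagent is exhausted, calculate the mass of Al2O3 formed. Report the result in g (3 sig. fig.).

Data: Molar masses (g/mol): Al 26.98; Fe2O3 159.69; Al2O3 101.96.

492 g

n(Al) = 260.2 / 26.98 = 9.644 mol
n(Fe2O3) = 0.8708×1000 / 159.69 = 5.453 mol
n/ν for Al = 9.644/2 = 4.822
n/ν for Fe2O3 = 5.453/1 = 5.453
Smallest n/ν is Al → limiting reagent.
n(Al2O3) = (1/2) × 9.644 = 4.822 mol
mass = 4.822 × 101.96 = 491.7 g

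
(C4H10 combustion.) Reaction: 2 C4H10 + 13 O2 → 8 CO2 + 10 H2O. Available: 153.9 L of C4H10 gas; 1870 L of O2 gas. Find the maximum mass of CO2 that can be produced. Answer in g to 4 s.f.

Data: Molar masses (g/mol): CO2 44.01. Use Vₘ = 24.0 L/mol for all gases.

n(C4H10) = 153.9 / 24.0 = 6.413 mol
n(O2) = 1870 / 24.0 = 77.92 mol
n/ν for C4H10 = 6.413/2 = 3.207
n/ν for O2 = 77.92/13 = 5.994
Smallest n/ν is C4H10 → limiting reagent.
n(CO2) = (8/2) × 6.413 = 25.65 mol
mass = 25.65 × 44.01 = 1129 g

1129 g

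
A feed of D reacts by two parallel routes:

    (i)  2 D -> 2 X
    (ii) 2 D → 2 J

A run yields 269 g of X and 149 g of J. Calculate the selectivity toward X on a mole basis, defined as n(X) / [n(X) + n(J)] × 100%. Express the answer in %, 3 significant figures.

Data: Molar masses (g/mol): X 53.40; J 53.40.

n(X) = 269 / 53.40 = 5.037 mol
n(J) = 149 / 53.40 = 2.790 mol
selectivity = 5.037/(5.037+2.790) × 100 = 64.35 %

64.4 %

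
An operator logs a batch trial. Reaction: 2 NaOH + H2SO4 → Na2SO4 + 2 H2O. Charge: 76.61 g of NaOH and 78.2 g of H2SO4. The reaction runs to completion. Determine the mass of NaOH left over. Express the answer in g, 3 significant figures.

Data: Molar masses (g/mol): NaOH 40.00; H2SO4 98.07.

12.8 g

n(NaOH) = 76.61 / 40.00 = 1.915 mol
n(H2SO4) = 78.20 / 98.07 = 0.7974 mol
n/ν for NaOH = 1.915/2 = 0.9575
n/ν for H2SO4 = 0.7974/1 = 0.7974
Smallest n/ν is H2SO4 → limiting reagent.
NaOH consumed = (2/1) × 0.7974 = 1.595 mol
NaOH remaining = 1.915 − 1.595 = 0.3200 mol
mass = 0.3200 × 40.00 = 12.80 g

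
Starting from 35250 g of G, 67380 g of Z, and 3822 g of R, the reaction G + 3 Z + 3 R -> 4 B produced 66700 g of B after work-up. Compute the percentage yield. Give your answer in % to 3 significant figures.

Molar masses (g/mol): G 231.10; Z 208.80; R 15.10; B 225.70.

n(G) = 35250 / 231.10 = 152.5 mol
n(Z) = 67380 / 208.80 = 322.7 mol
n(R) = 3822 / 15.10 = 253.1 mol
n/ν for G = 152.5/1 = 152.5
n/ν for Z = 322.7/3 = 107.6
n/ν for R = 253.1/3 = 84.37
Smallest n/ν is R → limiting reagent.
theoretical n(B) = (4/3) × 253.1 = 337.5 mol → 76170 g
% yield = 66700 / 76170 × 100 = 87.57 %

87.6 %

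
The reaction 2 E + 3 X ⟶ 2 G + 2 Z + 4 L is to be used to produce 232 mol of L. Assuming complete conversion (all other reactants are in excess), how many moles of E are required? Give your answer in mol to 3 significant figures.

n(L) = 232.0 mol
n(E) = (2/4) × 232.0 = 116.0 mol

116 mol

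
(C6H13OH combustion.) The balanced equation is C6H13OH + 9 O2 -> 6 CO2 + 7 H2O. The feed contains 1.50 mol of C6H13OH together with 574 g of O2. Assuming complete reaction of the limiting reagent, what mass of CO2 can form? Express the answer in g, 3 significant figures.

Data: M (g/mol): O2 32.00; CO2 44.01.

396 g

n(C6H13OH) = 1.500 mol
n(O2) = 574.0 / 32.00 = 17.94 mol
n/ν → C6H13OH: 1.500, O2: 1.993; C6H13OH is limiting.
n(CO2) = (6/1) × 1.500 = 9.000 mol
mass = 9.000 × 44.01 = 396.1 g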